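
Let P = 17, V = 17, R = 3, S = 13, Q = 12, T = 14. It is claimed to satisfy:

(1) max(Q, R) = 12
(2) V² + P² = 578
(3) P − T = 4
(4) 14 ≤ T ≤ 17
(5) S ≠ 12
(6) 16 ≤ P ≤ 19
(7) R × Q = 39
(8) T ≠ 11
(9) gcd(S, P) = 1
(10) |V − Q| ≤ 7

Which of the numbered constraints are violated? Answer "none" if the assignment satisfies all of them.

Constraints 3, 7 are violated.

(1) max(12, 3) = 12  holds
(2) V² + P² = 17² + 17² = 289 + 289 = 578  holds
(3) P − T = 17 − 14 = 3, not 4  fails
(4) T = 14 lies in [14, 17]  holds
(5) S = 13, and 13 ≠ 12  holds
(6) P = 17 lies in [16, 19]  holds
(7) R × Q = 3 × 12 = 36, not 39  fails
(8) T = 14, and 14 ≠ 11  holds
(9) gcd(13, 17) = 1  holds
(10) |17 − 12| = 5; 5 ≤ 7  holds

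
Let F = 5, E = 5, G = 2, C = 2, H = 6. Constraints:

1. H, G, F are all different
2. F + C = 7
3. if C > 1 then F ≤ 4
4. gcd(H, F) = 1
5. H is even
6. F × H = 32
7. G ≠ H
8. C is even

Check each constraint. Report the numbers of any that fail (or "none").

1. values 6, 2, 5 are pairwise distinct  true
2. F + C = 5 + 2 = 7  true
3. C = 2 > 1, so we need F ≤ 4; but F = 5 > 4  false
4. gcd(6, 5) = 1  true
5. H = 6 is even  true
6. F × H = 5 × 6 = 30, not 32  false
7. G = 2, H = 6; distinct  true
8. C = 2 is even  true

The assignment fails constraints 3, 6.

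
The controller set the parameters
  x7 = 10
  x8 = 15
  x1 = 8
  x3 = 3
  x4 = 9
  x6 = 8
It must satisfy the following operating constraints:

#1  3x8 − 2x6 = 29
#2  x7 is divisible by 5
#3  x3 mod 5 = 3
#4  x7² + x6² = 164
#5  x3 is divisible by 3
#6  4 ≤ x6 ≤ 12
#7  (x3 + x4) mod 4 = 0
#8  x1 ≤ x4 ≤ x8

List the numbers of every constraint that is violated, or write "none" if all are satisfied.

#1 3x8 − 2x6 = 3(15) − 2(8) = 29  OK
#2 10 / 5 = 2, so 5 divides 10  OK
#3 3 mod 5 = 3  OK
#4 x7² + x6² = 10² + 8² = 100 + 64 = 164  OK
#5 3 / 3 = 1, so 3 divides 3  OK
#6 x6 = 8 lies in [4, 12]  OK
#7 x3 + x4 = 12; 12 mod 4 = 0  OK
#8 values 8 ≤ 9 ≤ 15  OK

No violations.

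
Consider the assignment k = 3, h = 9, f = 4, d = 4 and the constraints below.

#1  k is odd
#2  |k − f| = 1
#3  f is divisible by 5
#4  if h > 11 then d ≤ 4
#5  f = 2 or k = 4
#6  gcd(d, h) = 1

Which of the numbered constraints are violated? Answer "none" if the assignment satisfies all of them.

#1 k = 3 is odd  holds
#2 |3 − 4| = 1  holds
#3 4 = 5×0 + 4, so 5 does not divide 4  fails
#4 h = 9, not > 11; antecedent false, conditional vacuously true  holds
#5 f = 4 ≠ 2 and k = 3 ≠ 4; both disjuncts false  fails
#6 gcd(4, 9) = 1  holds

Violated: 3, 5.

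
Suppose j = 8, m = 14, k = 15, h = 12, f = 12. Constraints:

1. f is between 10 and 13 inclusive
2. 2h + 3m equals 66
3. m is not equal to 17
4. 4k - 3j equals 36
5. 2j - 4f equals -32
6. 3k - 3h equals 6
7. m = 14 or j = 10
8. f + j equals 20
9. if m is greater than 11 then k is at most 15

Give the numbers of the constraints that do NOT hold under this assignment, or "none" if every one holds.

1. f = 12 lies in [10, 13]  ✓
2. 2h + 3m = 2(12) + 3(14) = 66  ✓
3. m = 14, and 14 ≠ 17  ✓
4. 4k - 3j = 4(15) - 3(8) = 36  ✓
5. 2j - 4f = 2(8) - 4(12) = -32  ✓
6. 3k - 3h = 3(15) - 3(12) = 9, not 6  ✗
7. m = 14 = 14 (first disjunct)  ✓
8. f + j = 12 + 8 = 20  ✓
9. m = 14 > 11, so we need k ≤ 15; k = 15 ≤ 15  ✓

Constraint 6 is violated.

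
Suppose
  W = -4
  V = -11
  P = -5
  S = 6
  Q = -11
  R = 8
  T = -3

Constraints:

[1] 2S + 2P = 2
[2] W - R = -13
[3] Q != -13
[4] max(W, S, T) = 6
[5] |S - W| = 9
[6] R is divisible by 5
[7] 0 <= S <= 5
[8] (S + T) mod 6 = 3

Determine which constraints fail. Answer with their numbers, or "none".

No — constraints 2, 5, 6, and 7 are not satisfied.

[1] 2S + 2P = 2(6) + 2(-5) = 2  ✓
[2] W - R = -4 - 8 = -12, not -13  ✗
[3] Q = -11, and -11 ≠ -13  ✓
[4] max(-4, 6, -3) = 6  ✓
[5] |6 - (-4)| = 10, not 9  ✗
[6] 8 = 5*1 + 3, so 5 does not divide 8  ✗
[7] S = 6 is outside [0, 5]  ✗
[8] S + T = 3; 3 mod 6 = 3  ✓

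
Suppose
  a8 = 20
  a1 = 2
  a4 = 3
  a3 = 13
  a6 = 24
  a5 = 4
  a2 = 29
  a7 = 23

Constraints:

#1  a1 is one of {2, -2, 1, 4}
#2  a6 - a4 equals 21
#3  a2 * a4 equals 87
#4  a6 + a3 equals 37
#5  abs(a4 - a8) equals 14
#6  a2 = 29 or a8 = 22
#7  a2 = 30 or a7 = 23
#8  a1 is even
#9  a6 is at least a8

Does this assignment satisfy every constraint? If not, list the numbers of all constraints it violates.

#1 a1 = 2 is in {2, -2, 1, 4}  OK
#2 a6 - a4 = 24 - 3 = 21  OK
#3 a2 * a4 = 29 * 3 = 87  OK
#4 a6 + a3 = 24 + 13 = 37  OK
#5 abs(3 - 20) = 17, not 14  FAIL
#6 a2 = 29 = 29 (first disjunct)  OK
#7 a2 = 29 ≠ 30, but a7 = 23 = 23 (second disjunct)  OK
#8 a1 = 2 is even  OK
#9 a6 = 24, a8 = 20; 24 ≥ 20  OK

Constraint 5 is violated.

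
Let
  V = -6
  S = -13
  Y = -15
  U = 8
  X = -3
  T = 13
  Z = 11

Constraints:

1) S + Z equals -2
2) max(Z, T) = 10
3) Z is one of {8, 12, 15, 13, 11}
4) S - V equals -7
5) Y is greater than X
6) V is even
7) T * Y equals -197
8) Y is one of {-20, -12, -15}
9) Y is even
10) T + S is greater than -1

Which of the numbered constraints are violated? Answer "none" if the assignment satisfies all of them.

Constraints 2, 5, 7, and 9 are violated.

1) S + Z = -13 + 11 = -2 — holds.
2) max(11, 13) = 13, not 10 — does not hold.
3) Z = 11 is in {8, 12, 15, 13, 11} — holds.
4) S - V = -13 - (-6) = -7 — holds.
5) Y = -15, X = -3; -15 ≤ -3 (want >) — does not hold.
6) V = -6 is even — holds.
7) T * Y = 13 * (-15) = -195, not -197 — does not hold.
8) Y = -15 is in {-20, -12, -15} — holds.
9) Y = -15 is odd — does not hold.
10) T + S = 13 + (-13) = 0; 0 > -1 — holds.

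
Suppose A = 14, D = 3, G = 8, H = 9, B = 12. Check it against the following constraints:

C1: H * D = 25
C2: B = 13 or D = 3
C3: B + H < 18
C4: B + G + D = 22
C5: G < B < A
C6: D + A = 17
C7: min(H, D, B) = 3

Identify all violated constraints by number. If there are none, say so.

C1: H * D = 9 * 3 = 27, not 25  no
C2: B = 12 ≠ 13, but D = 3 = 3 (second disjunct)  yes
C3: B + H = 12 + 9 = 21; 21 ≥ 18, bound 18 not met  no
C4: B + G + D = 12 + 8 + 3 = 23, not 22  no
C5: values 8 < 12 < 14  yes
C6: D + A = 3 + 14 = 17  yes
C7: min(9, 3, 12) = 3  yes

Constraints 1, 3, 4 are violated.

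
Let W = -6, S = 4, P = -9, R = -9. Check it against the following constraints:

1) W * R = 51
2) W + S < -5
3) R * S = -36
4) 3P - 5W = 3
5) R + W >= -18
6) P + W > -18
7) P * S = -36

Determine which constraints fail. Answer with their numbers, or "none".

Violated: 1 and 2.

1) W * R = -6 * (-9) = 54, not 51  fails
2) W + S = -6 + 4 = -2; -2 ≥ -5, bound -5 not met  fails
3) R * S = -9 * 4 = -36  holds
4) 3P - 5W = 3(-9) - 5(-6) = 3  holds
5) R + W = -9 + (-6) = -15; -15 ≥ -18  holds
6) P + W = -9 + (-6) = -15; -15 > -18  holds
7) P * S = -9 * 4 = -36  holds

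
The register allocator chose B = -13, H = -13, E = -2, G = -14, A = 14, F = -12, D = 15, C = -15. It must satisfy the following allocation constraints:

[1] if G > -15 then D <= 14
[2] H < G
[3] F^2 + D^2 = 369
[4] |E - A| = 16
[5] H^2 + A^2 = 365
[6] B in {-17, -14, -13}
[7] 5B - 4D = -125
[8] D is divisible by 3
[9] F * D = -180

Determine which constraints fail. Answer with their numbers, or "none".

[1] G = -14 > -15, so we need D ≤ 14; but D = 15 > 14 — violated.
[2] H = -13, G = -14; -13 ≥ -14 (want <) — violated.
[3] F^2 + D^2 = (-12)^2 + 15^2 = 144 + 225 = 369 — OK.
[4] |-2 - 14| = 16 — OK.
[5] H^2 + A^2 = (-13)^2 + 14^2 = 169 + 196 = 365 — OK.
[6] B = -13 is in {-17, -14, -13} — OK.
[7] 5B - 4D = 5(-13) - 4(15) = -125 — OK.
[8] 15 / 3 = 5, so 3 divides 15 — OK.
[9] F * D = -12 * 15 = -180 — OK.

Constraints 1, 2 are violated.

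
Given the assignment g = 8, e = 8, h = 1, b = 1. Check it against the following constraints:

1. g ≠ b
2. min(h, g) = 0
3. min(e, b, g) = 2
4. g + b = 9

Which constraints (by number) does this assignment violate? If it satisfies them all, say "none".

Constraints 2 and 3 do not hold.

1. g = 8, b = 1; distinct — satisfied.
2. min(1, 8) = 1, not 0 — violated.
3. min(8, 1, 8) = 1, not 2 — violated.
4. g + b = 8 + 1 = 9 — satisfied.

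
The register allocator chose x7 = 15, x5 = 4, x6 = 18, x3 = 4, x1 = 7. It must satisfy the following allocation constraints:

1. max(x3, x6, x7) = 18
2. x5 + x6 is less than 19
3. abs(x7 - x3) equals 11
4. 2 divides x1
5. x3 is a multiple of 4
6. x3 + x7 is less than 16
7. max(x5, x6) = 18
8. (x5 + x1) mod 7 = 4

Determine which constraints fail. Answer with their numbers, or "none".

Constraints 2, 4, 6 are violated.

1. max(4, 18, 15) = 18 — OK.
2. x5 + x6 = 4 + 18 = 22; 22 ≥ 19, bound 19 not met — violated.
3. abs(15 - 4) = 11 — OK.
4. 7 = 2*3 + 1, so 2 does not divide 7 — violated.
5. 4 / 4 = 1, so 4 divides 4 — OK.
6. x3 + x7 = 4 + 15 = 19; 19 ≥ 16, bound 16 not met — violated.
7. max(4, 18) = 18 — OK.
8. x5 + x1 = 11; 11 mod 7 = 4 — OK.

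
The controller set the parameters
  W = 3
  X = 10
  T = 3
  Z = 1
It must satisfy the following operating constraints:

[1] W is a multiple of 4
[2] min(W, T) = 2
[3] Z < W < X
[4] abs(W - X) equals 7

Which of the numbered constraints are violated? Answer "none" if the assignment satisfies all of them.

[1] 3 = 4*0 + 3, so 4 does not divide 3 — violated.
[2] min(3, 3) = 3, not 2 — violated.
[3] values 1 < 3 < 10 — OK.
[4] abs(3 - 10) = 7 — OK.

Violated: 1 and 2.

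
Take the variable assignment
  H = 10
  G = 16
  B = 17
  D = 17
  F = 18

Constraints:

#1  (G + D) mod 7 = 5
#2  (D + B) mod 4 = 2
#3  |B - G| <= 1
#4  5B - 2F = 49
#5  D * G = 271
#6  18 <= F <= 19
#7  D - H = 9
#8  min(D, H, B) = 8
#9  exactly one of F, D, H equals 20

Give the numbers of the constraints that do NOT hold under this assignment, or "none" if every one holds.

The assignment fails constraints 5, 7, 8, and 9.

#1 G + D = 33; 33 mod 7 = 5 — holds.
#2 D + B = 34; 34 mod 4 = 2 — holds.
#3 |17 - 16| = 1; 1 ≤ 1 — holds.
#4 5B - 2F = 5(17) - 2(18) = 49 — holds.
#5 D * G = 17 * 16 = 272, not 271 — fails.
#6 F = 18 lies in [18, 19] — holds.
#7 D - H = 17 - 10 = 7, not 9 — fails.
#8 min(17, 10, 17) = 10, not 8 — fails.
#9 F=18, D=17, H=10; 0 of them equal 20, not exactly one — fails.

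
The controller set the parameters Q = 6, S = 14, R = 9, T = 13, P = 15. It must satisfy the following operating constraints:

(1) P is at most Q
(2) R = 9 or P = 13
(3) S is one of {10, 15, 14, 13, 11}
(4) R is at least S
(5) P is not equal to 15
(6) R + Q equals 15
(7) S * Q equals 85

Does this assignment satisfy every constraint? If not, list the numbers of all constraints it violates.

No — constraints 1, 4, 5, and 7 are not satisfied.

(1) P = 15, Q = 6; 15 > 6 (want ≤)  FAIL
(2) R = 9 = 9 (first disjunct)  OK
(3) S = 14 is in {10, 15, 14, 13, 11}  OK
(4) R = 9, S = 14; 9 < 14 (want ≥)  FAIL
(5) P = 15, but 15 is required to differ  FAIL
(6) R + Q = 9 + 6 = 15  OK
(7) S * Q = 14 * 6 = 84, not 85  FAIL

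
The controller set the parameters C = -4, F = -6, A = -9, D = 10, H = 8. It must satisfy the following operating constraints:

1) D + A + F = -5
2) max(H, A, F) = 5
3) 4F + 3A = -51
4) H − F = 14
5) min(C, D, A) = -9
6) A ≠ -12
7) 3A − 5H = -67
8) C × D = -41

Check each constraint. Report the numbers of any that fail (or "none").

Violated: 2 and 8.

1) D + A + F = 10 + (-9) + (-6) = -5  ✓
2) max(8, -9, -6) = 8, not 5  ✗
3) 4F + 3A = 4(-6) + 3(-9) = -51  ✓
4) H − F = 8 − (-6) = 14  ✓
5) min(-4, 10, -9) = -9  ✓
6) A = -9, and -9 ≠ -12  ✓
7) 3A − 5H = 3(-9) − 5(8) = -67  ✓
8) C × D = -4 × 10 = -40, not -41  ✗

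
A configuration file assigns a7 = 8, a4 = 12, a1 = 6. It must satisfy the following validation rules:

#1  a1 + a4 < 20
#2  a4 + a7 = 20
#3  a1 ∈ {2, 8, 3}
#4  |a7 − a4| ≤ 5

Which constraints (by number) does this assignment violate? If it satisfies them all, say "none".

#1 a1 + a4 = 6 + 12 = 18; 18 < 20 — holds.
#2 a4 + a7 = 12 + 8 = 20 — holds.
#3 a1 = 6 is not in {2, 8, 3} — does not hold.
#4 |8 − 12| = 4; 4 ≤ 5 — holds.

Constraint 3 does not hold.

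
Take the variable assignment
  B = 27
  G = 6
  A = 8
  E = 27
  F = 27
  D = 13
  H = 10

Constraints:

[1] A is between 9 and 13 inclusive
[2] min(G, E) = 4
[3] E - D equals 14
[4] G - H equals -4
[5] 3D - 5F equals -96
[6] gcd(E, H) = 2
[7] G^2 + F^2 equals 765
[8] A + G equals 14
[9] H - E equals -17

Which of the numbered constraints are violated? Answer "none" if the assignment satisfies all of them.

No — constraints 1, 2, and 6 are not satisfied.

[1] A = 8 is outside [9, 13]  ✘
[2] min(6, 27) = 6, not 4  ✘
[3] E - D = 27 - 13 = 14  ✔
[4] G - H = 6 - 10 = -4  ✔
[5] 3D - 5F = 3(13) - 5(27) = -96  ✔
[6] gcd(27, 10) = 1, not 2  ✘
[7] G^2 + F^2 = 6^2 + 27^2 = 36 + 729 = 765  ✔
[8] A + G = 8 + 6 = 14  ✔
[9] H - E = 10 - 27 = -17  ✔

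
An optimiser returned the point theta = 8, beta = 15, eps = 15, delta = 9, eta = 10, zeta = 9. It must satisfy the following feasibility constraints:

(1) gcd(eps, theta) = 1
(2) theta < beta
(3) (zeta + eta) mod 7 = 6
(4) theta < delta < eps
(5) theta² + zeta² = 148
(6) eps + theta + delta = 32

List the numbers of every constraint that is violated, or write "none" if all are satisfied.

(1) gcd(15, 8) = 1  holds
(2) theta = 8, beta = 15; 8 < 15  holds
(3) zeta + eta = 19; 19 mod 7 = 5, not 6  fails
(4) values 8 < 9 < 15  holds
(5) theta² + zeta² = 8² + 9² = 64 + 81 = 145, not 148  fails
(6) eps + theta + delta = 15 + 8 + 9 = 32  holds

Constraints 3 and 5 do not hold.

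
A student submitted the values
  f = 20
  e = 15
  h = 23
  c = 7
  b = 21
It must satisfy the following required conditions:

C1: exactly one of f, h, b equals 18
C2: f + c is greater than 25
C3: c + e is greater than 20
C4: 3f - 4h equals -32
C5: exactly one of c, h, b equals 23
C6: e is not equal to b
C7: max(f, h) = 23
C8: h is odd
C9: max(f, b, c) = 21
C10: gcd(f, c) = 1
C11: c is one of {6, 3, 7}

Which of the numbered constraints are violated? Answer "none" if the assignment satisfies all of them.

Constraint 1 does not hold.

C1: f=20, h=23, b=21; 0 of them equal 18, not exactly one — violated.
C2: f + c = 20 + 7 = 27; 27 > 25 — satisfied.
C3: c + e = 7 + 15 = 22; 22 > 20 — satisfied.
C4: 3f - 4h = 3(20) - 4(23) = -32 — satisfied.
C5: c=7, h=23, b=21; 1 of them equals 23 — satisfied.
C6: e = 15, b = 21; distinct — satisfied.
C7: max(20, 23) = 23 — satisfied.
C8: h = 23 is odd — satisfied.
C9: max(20, 21, 7) = 21 — satisfied.
C10: gcd(20, 7) = 1 — satisfied.
C11: c = 7 is in {6, 3, 7} — satisfied.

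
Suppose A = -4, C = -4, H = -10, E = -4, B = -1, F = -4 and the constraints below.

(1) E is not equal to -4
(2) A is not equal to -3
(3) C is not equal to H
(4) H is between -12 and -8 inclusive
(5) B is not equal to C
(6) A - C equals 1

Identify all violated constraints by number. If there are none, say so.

No — constraints 1, 6 are not satisfied.

(1) E = -4, but -4 is required to differ — violated.
(2) A = -4, and -4 ≠ -3 — satisfied.
(3) C = -4, H = -10; distinct — satisfied.
(4) H = -10 lies in [-12, -8] — satisfied.
(5) B = -1, C = -4; distinct — satisfied.
(6) A - C = -4 - (-4) = 0, not 1 — violated.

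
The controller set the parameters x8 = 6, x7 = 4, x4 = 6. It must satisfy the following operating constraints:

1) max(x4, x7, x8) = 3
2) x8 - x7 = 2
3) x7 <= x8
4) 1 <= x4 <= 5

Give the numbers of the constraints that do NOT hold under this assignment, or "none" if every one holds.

1) max(6, 4, 6) = 6, not 3 — violated.
2) x8 - x7 = 6 - 4 = 2 — satisfied.
3) x7 = 4, x8 = 6; 4 ≤ 6 — satisfied.
4) x4 = 6 is outside [1, 5] — violated.

No — constraints 1 and 4 are not satisfied.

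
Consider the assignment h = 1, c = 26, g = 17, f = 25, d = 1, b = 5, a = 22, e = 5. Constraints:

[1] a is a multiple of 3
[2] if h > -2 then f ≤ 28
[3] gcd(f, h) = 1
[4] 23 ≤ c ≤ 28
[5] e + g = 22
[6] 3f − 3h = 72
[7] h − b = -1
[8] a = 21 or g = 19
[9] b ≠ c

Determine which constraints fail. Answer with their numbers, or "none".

[1] 22 = 3×7 + 1, so 3 does not divide 22 — violated.
[2] h = 1 > -2, so we need f ≤ 28; f = 25 ≤ 28 — OK.
[3] gcd(25, 1) = 1 — OK.
[4] c = 26 lies in [23, 28] — OK.
[5] e + g = 5 + 17 = 22 — OK.
[6] 3f − 3h = 3(25) − 3(1) = 72 — OK.
[7] h − b = 1 − 5 = -4, not -1 — violated.
[8] a = 22 ≠ 21 and g = 17 ≠ 19; both disjuncts false — violated.
[9] b = 5, c = 26; distinct — OK.

Constraints 1, 7, and 8 are violated.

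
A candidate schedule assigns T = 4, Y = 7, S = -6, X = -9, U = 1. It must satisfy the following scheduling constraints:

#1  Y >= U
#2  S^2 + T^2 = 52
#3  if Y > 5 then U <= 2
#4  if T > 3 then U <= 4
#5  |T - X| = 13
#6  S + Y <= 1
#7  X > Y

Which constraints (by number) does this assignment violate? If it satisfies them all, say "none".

Constraint 7 is violated.

#1 Y = 7, U = 1; 7 ≥ 1 — OK.
#2 S^2 + T^2 = (-6)^2 + 4^2 = 36 + 16 = 52 — OK.
#3 Y = 7 > 5, so we need U ≤ 2; U = 1 ≤ 2 — OK.
#4 T = 4 > 3, so we need U ≤ 4; U = 1 ≤ 4 — OK.
#5 |4 - (-9)| = 13 — OK.
#6 S + Y = -6 + 7 = 1; 1 ≤ 1 — OK.
#7 X = -9, Y = 7; -9 ≤ 7 (want >) — violated.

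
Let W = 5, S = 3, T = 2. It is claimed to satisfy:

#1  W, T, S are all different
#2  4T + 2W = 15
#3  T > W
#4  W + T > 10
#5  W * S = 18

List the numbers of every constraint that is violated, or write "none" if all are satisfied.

Constraints 2, 3, 4, 5 do not hold.

#1 values 5, 2, 3 are pairwise distinct  ✓
#2 4T + 2W = 4(2) + 2(5) = 18, not 15  ✗
#3 T = 2, W = 5; 2 ≤ 5 (want >)  ✗
#4 W + T = 5 + 2 = 7; 7 ≤ 10, bound 10 not met  ✗
#5 W * S = 5 * 3 = 15, not 18  ✗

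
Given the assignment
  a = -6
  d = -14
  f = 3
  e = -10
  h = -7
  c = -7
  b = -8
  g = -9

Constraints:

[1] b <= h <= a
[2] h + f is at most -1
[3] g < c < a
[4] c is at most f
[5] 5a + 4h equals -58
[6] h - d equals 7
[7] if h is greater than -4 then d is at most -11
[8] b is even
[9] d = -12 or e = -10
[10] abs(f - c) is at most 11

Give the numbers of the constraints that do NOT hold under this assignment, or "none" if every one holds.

Yes — all constraints hold.

[1] values -8 <= -7 <= -6 — satisfied.
[2] h + f = -7 + 3 = -4; -4 ≤ -1 — satisfied.
[3] values -9 < -7 < -6 — satisfied.
[4] c = -7, f = 3; -7 ≤ 3 — satisfied.
[5] 5a + 4h = 5(-6) + 4(-7) = -58 — satisfied.
[6] h - d = -7 - (-14) = 7 — satisfied.
[7] h = -7, not > -4; antecedent false, conditional vacuously true — satisfied.
[8] b = -8 is even — satisfied.
[9] d = -14 ≠ -12, but e = -10 = -10 (second disjunct) — satisfied.
[10] abs(3 - (-7)) = 10; 10 ≤ 11 — satisfied.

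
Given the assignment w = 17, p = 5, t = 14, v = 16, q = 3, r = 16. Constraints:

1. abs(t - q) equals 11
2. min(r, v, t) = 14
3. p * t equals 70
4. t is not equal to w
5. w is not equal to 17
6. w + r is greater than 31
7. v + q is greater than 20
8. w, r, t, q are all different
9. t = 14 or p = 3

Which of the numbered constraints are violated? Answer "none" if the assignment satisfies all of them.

Constraints 5, 7 are violated.

1. abs(14 - 3) = 11 — holds.
2. min(16, 16, 14) = 14 — holds.
3. p * t = 5 * 14 = 70 — holds.
4. t = 14, w = 17; distinct — holds.
5. w = 17, but 17 is required to differ — does not hold.
6. w + r = 17 + 16 = 33; 33 > 31 — holds.
7. v + q = 16 + 3 = 19; 19 ≤ 20, bound 20 not met — does not hold.
8. values 17, 16, 14, 3 are pairwise distinct — holds.
9. t = 14 = 14 (first disjunct) — holds.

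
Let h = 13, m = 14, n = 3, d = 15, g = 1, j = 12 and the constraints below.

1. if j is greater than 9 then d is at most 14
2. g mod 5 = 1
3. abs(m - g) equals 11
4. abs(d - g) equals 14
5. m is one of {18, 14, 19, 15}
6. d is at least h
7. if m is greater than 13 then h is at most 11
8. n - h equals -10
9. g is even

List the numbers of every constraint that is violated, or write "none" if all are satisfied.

No — constraints 1, 3, 7, 9 are not satisfied.

1. j = 12 > 9, so we need d ≤ 14; but d = 15 > 14 — does not hold.
2. 1 mod 5 = 1 — holds.
3. abs(14 - 1) = 13, not 11 — does not hold.
4. abs(15 - 1) = 14 — holds.
5. m = 14 is in {18, 14, 19, 15} — holds.
6. d = 15, h = 13; 15 ≥ 13 — holds.
7. m = 14 > 13, so we need h ≤ 11; but h = 13 > 11 — does not hold.
8. n - h = 3 - 13 = -10 — holds.
9. g = 1 is odd — does not hold.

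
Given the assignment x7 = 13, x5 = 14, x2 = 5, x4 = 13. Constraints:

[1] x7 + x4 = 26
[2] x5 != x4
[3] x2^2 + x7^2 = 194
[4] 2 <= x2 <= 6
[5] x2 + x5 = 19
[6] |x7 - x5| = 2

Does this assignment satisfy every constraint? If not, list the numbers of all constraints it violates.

[1] x7 + x4 = 13 + 13 = 26 — OK.
[2] x5 = 14, x4 = 13; distinct — OK.
[3] x2^2 + x7^2 = 5^2 + 13^2 = 25 + 169 = 194 — OK.
[4] x2 = 5 lies in [2, 6] — OK.
[5] x2 + x5 = 5 + 14 = 19 — OK.
[6] |13 - 14| = 1, not 2 — violated.

The assignment fails constraint 6.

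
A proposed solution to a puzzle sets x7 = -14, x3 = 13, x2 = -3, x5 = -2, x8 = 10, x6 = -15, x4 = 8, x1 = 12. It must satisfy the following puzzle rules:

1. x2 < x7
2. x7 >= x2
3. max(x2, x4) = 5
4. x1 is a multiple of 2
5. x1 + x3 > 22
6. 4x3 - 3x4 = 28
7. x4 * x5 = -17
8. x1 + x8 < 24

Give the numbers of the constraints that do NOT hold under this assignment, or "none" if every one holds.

1. x2 = -3, x7 = -14; -3 ≥ -14 (want <)  ✗
2. x7 = -14, x2 = -3; -14 < -3 (want ≥)  ✗
3. max(-3, 8) = 8, not 5  ✗
4. 12 / 2 = 6, so 2 divides 12  ✓
5. x1 + x3 = 12 + 13 = 25; 25 > 22  ✓
6. 4x3 - 3x4 = 4(13) - 3(8) = 28  ✓
7. x4 * x5 = 8 * (-2) = -16, not -17  ✗
8. x1 + x8 = 12 + 10 = 22; 22 < 24  ✓

Violated: 1, 2, 3, and 7.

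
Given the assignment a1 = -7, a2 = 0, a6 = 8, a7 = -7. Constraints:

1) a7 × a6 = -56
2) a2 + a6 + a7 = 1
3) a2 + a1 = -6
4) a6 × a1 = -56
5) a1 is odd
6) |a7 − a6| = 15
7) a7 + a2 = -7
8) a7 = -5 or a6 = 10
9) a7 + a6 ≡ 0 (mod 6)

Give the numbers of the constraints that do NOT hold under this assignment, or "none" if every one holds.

Constraints 3, 8, 9 do not hold.

1) a7 × a6 = -7 × 8 = -56  OK
2) a2 + a6 + a7 = 0 + 8 + (-7) = 1  OK
3) a2 + a1 = 0 + (-7) = -7, not -6  FAIL
4) a6 × a1 = 8 × (-7) = -56  OK
5) a1 = -7 is odd  OK
6) |-7 − 8| = 15  OK
7) a7 + a2 = -7 + 0 = -7  OK
8) a7 = -7 ≠ -5 and a6 = 8 ≠ 10; both disjuncts false  FAIL
9) a7 + a6 = 1; 1 mod 6 = 1, not 0  FAIL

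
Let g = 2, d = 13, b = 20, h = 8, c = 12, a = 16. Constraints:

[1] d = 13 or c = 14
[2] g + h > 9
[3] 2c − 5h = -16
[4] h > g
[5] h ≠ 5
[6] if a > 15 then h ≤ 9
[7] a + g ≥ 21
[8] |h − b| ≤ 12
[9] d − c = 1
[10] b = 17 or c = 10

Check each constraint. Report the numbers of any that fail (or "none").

Violated: 7 and 10.

[1] d = 13 = 13 (first disjunct) — OK.
[2] g + h = 2 + 8 = 10; 10 > 9 — OK.
[3] 2c − 5h = 2(12) − 5(8) = -16 — OK.
[4] h = 8, g = 2; 8 > 2 — OK.
[5] h = 8, and 8 ≠ 5 — OK.
[6] a = 16 > 15, so we need h ≤ 9; h = 8 ≤ 9 — OK.
[7] a + g = 16 + 2 = 18; 18 < 21, bound 21 not met — violated.
[8] |8 − 20| = 12; 12 ≤ 12 — OK.
[9] d − c = 13 − 12 = 1 — OK.
[10] b = 20 ≠ 17 and c = 12 ≠ 10; both disjuncts false — violated.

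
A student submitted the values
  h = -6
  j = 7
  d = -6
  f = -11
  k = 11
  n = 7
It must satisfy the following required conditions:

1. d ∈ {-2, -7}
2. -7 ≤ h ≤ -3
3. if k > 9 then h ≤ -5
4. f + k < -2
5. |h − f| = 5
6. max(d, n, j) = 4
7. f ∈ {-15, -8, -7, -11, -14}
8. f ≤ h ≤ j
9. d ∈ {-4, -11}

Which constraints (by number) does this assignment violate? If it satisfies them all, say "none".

Constraints 1, 4, 6, 9 do not hold.

1. d = -6 is not in {-2, -7} — violated.
2. h = -6 lies in [-7, -3] — satisfied.
3. k = 11 > 9, so we need h ≤ -5; h = -6 ≤ -5 — satisfied.
4. f + k = -11 + 11 = 0; 0 ≥ -2, bound -2 not met — violated.
5. |-6 − (-11)| = 5 — satisfied.
6. max(-6, 7, 7) = 7, not 4 — violated.
7. f = -11 is in {-15, -8, -7, -11, -14} — satisfied.
8. values -11 ≤ -6 ≤ 7 — satisfied.
9. d = -6 is not in {-4, -11} — violated.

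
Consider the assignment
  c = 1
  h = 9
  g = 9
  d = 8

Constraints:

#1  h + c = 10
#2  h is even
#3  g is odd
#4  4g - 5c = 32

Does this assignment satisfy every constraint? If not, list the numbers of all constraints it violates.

The assignment fails constraints 2, 4.

#1 h + c = 9 + 1 = 10 — holds.
#2 h = 9 is odd — fails.
#3 g = 9 is odd — holds.
#4 4g - 5c = 4(9) - 5(1) = 31, not 32 — fails.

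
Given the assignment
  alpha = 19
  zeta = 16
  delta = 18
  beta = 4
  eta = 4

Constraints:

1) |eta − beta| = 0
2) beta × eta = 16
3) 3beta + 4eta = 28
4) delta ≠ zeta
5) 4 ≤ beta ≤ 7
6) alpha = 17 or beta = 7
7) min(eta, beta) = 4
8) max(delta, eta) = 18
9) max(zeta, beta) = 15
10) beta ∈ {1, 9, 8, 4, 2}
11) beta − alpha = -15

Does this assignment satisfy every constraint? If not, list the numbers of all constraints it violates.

Constraints 6, 9 are violated.

1) |4 − 4| = 0 — OK.
2) beta × eta = 4 × 4 = 16 — OK.
3) 3beta + 4eta = 3(4) + 4(4) = 28 — OK.
4) delta = 18, zeta = 16; distinct — OK.
5) beta = 4 lies in [4, 7] — OK.
6) alpha = 19 ≠ 17 and beta = 4 ≠ 7; both disjuncts false — violated.
7) min(4, 4) = 4 — OK.
8) max(18, 4) = 18 — OK.
9) max(16, 4) = 16, not 15 — violated.
10) beta = 4 is in {1, 9, 8, 4, 2} — OK.
11) beta − alpha = 4 − 19 = -15 — OK.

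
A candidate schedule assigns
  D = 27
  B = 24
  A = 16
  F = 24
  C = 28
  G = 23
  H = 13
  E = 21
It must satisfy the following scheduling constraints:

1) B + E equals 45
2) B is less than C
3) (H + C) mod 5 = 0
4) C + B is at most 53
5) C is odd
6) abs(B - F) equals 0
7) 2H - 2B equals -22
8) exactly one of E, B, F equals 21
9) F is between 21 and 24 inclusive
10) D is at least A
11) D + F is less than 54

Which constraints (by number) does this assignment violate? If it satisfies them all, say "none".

1) B + E = 24 + 21 = 45  ✔
2) B = 24, C = 28; 24 < 28  ✔
3) H + C = 41; 41 mod 5 = 1, not 0  ✘
4) C + B = 28 + 24 = 52; 52 ≤ 53  ✔
5) C = 28 is even  ✘
6) abs(24 - 24) = 0  ✔
7) 2H - 2B = 2(13) - 2(24) = -22  ✔
8) E=21, B=24, F=24; 1 of them equals 21  ✔
9) F = 24 lies in [21, 24]  ✔
10) D = 27, A = 16; 27 ≥ 16  ✔
11) D + F = 27 + 24 = 51; 51 < 54  ✔

The assignment fails constraints 3 and 5.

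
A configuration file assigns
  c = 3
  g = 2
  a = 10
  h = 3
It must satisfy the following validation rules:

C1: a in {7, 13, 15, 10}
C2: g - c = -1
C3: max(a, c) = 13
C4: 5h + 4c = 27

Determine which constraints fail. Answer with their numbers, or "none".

C1: a = 10 is in {7, 13, 15, 10} — holds.
C2: g - c = 2 - 3 = -1 — holds.
C3: max(10, 3) = 10, not 13 — does not hold.
C4: 5h + 4c = 5(3) + 4(3) = 27 — holds.

The assignment fails constraint 3.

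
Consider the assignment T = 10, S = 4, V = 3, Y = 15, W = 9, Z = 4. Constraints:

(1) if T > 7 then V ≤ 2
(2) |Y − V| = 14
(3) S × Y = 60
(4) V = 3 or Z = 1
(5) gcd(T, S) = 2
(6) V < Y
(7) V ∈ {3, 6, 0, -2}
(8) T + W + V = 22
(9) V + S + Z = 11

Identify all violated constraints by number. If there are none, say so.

(1) T = 10 > 7, so we need V ≤ 2; but V = 3 > 2 — violated.
(2) |15 − 3| = 12, not 14 — violated.
(3) S × Y = 4 × 15 = 60 — OK.
(4) V = 3 = 3 (first disjunct) — OK.
(5) gcd(10, 4) = 2 — OK.
(6) V = 3, Y = 15; 3 < 15 — OK.
(7) V = 3 is in {3, 6, 0, -2} — OK.
(8) T + W + V = 10 + 9 + 3 = 22 — OK.
(9) V + S + Z = 3 + 4 + 4 = 11 — OK.

No — constraints 1, 2 are not satisfied.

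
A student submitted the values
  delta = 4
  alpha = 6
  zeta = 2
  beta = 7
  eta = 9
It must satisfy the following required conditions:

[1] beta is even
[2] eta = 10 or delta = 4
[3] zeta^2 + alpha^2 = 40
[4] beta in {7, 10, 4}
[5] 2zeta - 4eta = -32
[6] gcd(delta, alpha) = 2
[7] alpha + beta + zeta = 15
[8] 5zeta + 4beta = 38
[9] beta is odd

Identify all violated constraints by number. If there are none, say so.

Violated: 1.

[1] beta = 7 is odd — does not hold.
[2] eta = 9 ≠ 10, but delta = 4 = 4 (second disjunct) — holds.
[3] zeta^2 + alpha^2 = 2^2 + 6^2 = 4 + 36 = 40 — holds.
[4] beta = 7 is in {7, 10, 4} — holds.
[5] 2zeta - 4eta = 2(2) - 4(9) = -32 — holds.
[6] gcd(4, 6) = 2 — holds.
[7] alpha + beta + zeta = 6 + 7 + 2 = 15 — holds.
[8] 5zeta + 4beta = 5(2) + 4(7) = 38 — holds.
[9] beta = 7 is odd — holds.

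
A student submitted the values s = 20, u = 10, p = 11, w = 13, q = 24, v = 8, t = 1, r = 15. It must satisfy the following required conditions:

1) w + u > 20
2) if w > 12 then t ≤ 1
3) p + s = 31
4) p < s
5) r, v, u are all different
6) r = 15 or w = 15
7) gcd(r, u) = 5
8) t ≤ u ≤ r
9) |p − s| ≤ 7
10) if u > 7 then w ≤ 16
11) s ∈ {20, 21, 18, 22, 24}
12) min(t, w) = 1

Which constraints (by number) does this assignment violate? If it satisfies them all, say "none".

1) w + u = 13 + 10 = 23; 23 > 20  holds
2) w = 13 > 12, so we need t ≤ 1; t = 1 ≤ 1  holds
3) p + s = 11 + 20 = 31  holds
4) p = 11, s = 20; 11 < 20  holds
5) values 15, 8, 10 are pairwise distinct  holds
6) r = 15 = 15 (first disjunct)  holds
7) gcd(15, 10) = 5  holds
8) values 1 ≤ 10 ≤ 15  holds
9) |11 − 20| = 9; 9 > 7, exceeds bound 7  fails
10) u = 10 > 7, so we need w ≤ 16; w = 13 ≤ 16  holds
11) s = 20 is in {20, 21, 18, 22, 24}  holds
12) min(1, 13) = 1  holds

Violated: 9.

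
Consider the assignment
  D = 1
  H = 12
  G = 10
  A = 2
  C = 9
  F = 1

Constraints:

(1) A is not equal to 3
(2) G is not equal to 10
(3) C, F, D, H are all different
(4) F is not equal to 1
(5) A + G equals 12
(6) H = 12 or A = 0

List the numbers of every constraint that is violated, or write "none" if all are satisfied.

(1) A = 2, and 2 ≠ 3 — OK.
(2) G = 10, but 10 is required to differ — violated.
(3) F = D = 1, not all different — violated.
(4) F = 1, but 1 is required to differ — violated.
(5) A + G = 2 + 10 = 12 — OK.
(6) H = 12 = 12 (first disjunct) — OK.

Constraints 2, 3, and 4 do not hold.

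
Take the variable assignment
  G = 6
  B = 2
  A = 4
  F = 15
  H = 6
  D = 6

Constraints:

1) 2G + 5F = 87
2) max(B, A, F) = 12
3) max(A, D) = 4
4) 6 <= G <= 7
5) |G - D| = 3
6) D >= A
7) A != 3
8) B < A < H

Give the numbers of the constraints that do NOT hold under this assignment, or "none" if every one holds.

1) 2G + 5F = 2(6) + 5(15) = 87  true
2) max(2, 4, 15) = 15, not 12  false
3) max(4, 6) = 6, not 4  false
4) G = 6 lies in [6, 7]  true
5) |6 - 6| = 0, not 3  false
6) D = 6, A = 4; 6 ≥ 4  true
7) A = 4, and 4 ≠ 3  true
8) values 2 < 4 < 6  true

Constraints 2, 3, 5 do not hold.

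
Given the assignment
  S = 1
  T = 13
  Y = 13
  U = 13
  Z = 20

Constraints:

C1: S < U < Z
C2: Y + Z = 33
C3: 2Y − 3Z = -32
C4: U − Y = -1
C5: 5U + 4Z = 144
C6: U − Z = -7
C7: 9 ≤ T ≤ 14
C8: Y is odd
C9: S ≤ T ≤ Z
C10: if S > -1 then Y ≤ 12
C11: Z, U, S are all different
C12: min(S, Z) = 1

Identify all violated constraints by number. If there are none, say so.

No — constraints 3, 4, 5, 10 are not satisfied.

C1: values 1 < 13 < 20 — holds.
C2: Y + Z = 13 + 20 = 33 — holds.
C3: 2Y − 3Z = 2(13) − 3(20) = -34, not -32 — fails.
C4: U − Y = 13 − 13 = 0, not -1 — fails.
C5: 5U + 4Z = 5(13) + 4(20) = 145, not 144 — fails.
C6: U − Z = 13 − 20 = -7 — holds.
C7: T = 13 lies in [9, 14] — holds.
C8: Y = 13 is odd — holds.
C9: values 1 ≤ 13 ≤ 20 — holds.
C10: S = 1 > -1, so we need Y ≤ 12; but Y = 13 > 12 — fails.
C11: values 20, 13, 1 are pairwise distinct — holds.
C12: min(1, 20) = 1 — holds.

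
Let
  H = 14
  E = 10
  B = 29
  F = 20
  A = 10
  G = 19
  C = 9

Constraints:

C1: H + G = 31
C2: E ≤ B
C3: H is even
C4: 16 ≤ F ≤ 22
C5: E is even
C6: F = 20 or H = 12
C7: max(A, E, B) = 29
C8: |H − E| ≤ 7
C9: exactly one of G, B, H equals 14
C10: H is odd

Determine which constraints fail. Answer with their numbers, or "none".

C1: H + G = 14 + 19 = 33, not 31  FAIL
C2: E = 10, B = 29; 10 ≤ 29  OK
C3: H = 14 is even  OK
C4: F = 20 lies in [16, 22]  OK
C5: E = 10 is even  OK
C6: F = 20 = 20 (first disjunct)  OK
C7: max(10, 10, 29) = 29  OK
C8: |14 − 10| = 4; 4 ≤ 7  OK
C9: G=19, B=29, H=14; 1 of them equals 14  OK
C10: H = 14 is even  FAIL

The assignment fails constraints 1 and 10.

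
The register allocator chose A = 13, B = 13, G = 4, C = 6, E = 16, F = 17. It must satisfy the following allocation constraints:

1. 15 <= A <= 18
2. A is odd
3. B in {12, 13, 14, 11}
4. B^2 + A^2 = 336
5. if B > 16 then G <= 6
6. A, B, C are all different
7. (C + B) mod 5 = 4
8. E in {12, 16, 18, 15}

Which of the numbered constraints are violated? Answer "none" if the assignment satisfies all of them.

1. A = 13 is outside [15, 18] — violated.
2. A = 13 is odd — OK.
3. B = 13 is in {12, 13, 14, 11} — OK.
4. B^2 + A^2 = 13^2 + 13^2 = 169 + 169 = 338, not 336 — violated.
5. B = 13, not > 16; antecedent false, conditional vacuously true — OK.
6. A = B = 13, not all different — violated.
7. C + B = 19; 19 mod 5 = 4 — OK.
8. E = 16 is in {12, 16, 18, 15} — OK.

Constraints 1, 4, and 6 are violated.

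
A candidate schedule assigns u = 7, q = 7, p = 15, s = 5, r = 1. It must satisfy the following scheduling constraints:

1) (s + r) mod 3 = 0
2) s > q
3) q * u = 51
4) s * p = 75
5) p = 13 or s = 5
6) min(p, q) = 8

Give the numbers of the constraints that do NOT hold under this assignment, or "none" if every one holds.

1) s + r = 6; 6 mod 3 = 0  OK
2) s = 5, q = 7; 5 ≤ 7 (want >)  FAIL
3) q * u = 7 * 7 = 49, not 51  FAIL
4) s * p = 5 * 15 = 75  OK
5) p = 15 ≠ 13, but s = 5 = 5 (second disjunct)  OK
6) min(15, 7) = 7, not 8  FAIL

No — constraints 2, 3, 6 are not satisfied.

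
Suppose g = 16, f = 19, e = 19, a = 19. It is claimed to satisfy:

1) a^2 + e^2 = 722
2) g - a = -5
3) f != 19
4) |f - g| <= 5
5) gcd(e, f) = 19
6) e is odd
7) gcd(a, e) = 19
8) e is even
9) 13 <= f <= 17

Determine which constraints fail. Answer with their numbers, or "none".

Violated: 2, 3, 8, and 9.

1) a^2 + e^2 = 19^2 + 19^2 = 361 + 361 = 722 — holds.
2) g - a = 16 - 19 = -3, not -5 — fails.
3) f = 19, but 19 is required to differ — fails.
4) |19 - 16| = 3; 3 ≤ 5 — holds.
5) gcd(19, 19) = 19 — holds.
6) e = 19 is odd — holds.
7) gcd(19, 19) = 19 — holds.
8) e = 19 is odd — fails.
9) f = 19 is outside [13, 17] — fails.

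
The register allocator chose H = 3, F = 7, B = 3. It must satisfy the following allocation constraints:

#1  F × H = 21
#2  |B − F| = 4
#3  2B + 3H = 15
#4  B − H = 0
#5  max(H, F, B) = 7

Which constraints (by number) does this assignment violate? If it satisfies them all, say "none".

#1 F × H = 7 × 3 = 21 — holds.
#2 |3 − 7| = 4 — holds.
#3 2B + 3H = 2(3) + 3(3) = 15 — holds.
#4 B − H = 3 − 3 = 0 — holds.
#5 max(3, 7, 3) = 7 — holds.

No violations.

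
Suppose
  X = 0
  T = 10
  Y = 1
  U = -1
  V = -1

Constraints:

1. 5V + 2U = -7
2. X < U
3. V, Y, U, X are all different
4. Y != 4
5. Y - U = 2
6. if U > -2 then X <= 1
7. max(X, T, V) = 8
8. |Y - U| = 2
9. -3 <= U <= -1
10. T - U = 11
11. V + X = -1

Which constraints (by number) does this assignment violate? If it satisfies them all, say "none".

1. 5V + 2U = 5(-1) + 2(-1) = -7  ✓
2. X = 0, U = -1; 0 ≥ -1 (want <)  ✗
3. V = U = -1, not all different  ✗
4. Y = 1, and 1 ≠ 4  ✓
5. Y - U = 1 - (-1) = 2  ✓
6. U = -1 > -2, so we need X ≤ 1; X = 0 ≤ 1  ✓
7. max(0, 10, -1) = 10, not 8  ✗
8. |1 - (-1)| = 2  ✓
9. U = -1 lies in [-3, -1]  ✓
10. T - U = 10 - (-1) = 11  ✓
11. V + X = -1 + 0 = -1  ✓

The assignment fails constraints 2, 3, 7.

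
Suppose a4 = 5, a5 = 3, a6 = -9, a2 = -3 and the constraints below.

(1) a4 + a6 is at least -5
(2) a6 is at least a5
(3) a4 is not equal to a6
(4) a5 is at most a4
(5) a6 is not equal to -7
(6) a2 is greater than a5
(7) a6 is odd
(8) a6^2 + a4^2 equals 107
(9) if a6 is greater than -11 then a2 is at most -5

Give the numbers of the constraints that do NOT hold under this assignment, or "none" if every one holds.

Violated: 2, 6, 8, and 9.

(1) a4 + a6 = 5 + (-9) = -4; -4 ≥ -5  OK
(2) a6 = -9, a5 = 3; -9 < 3 (want ≥)  FAIL
(3) a4 = 5, a6 = -9; distinct  OK
(4) a5 = 3, a4 = 5; 3 ≤ 5  OK
(5) a6 = -9, and -9 ≠ -7  OK
(6) a2 = -3, a5 = 3; -3 ≤ 3 (want >)  FAIL
(7) a6 = -9 is odd  OK
(8) a6^2 + a4^2 = (-9)^2 + 5^2 = 81 + 25 = 106, not 107  FAIL
(9) a6 = -9 > -11, so we need a2 ≤ -5; but a2 = -3 > -5  FAIL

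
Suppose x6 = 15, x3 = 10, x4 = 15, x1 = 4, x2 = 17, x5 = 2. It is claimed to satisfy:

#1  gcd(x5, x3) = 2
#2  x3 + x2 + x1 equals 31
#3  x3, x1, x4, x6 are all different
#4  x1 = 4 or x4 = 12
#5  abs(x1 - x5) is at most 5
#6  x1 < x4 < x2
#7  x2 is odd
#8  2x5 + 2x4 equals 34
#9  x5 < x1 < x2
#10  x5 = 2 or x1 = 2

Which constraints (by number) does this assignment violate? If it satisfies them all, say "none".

Violated: 3.

#1 gcd(2, 10) = 2 — OK.
#2 x3 + x2 + x1 = 10 + 17 + 4 = 31 — OK.
#3 x4 = x6 = 15, not all different — violated.
#4 x1 = 4 = 4 (first disjunct) — OK.
#5 abs(4 - 2) = 2; 2 ≤ 5 — OK.
#6 values 4 < 15 < 17 — OK.
#7 x2 = 17 is odd — OK.
#8 2x5 + 2x4 = 2(2) + 2(15) = 34 — OK.
#9 values 2 < 4 < 17 — OK.
#10 x5 = 2 = 2 (first disjunct) — OK.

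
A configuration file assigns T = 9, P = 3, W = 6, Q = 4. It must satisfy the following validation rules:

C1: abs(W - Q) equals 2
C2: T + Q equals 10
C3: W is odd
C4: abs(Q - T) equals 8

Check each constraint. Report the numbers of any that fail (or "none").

No — constraints 2, 3, and 4 are not satisfied.

C1: abs(6 - 4) = 2 — OK.
C2: T + Q = 9 + 4 = 13, not 10 — violated.
C3: W = 6 is even — violated.
C4: abs(4 - 9) = 5, not 8 — violated.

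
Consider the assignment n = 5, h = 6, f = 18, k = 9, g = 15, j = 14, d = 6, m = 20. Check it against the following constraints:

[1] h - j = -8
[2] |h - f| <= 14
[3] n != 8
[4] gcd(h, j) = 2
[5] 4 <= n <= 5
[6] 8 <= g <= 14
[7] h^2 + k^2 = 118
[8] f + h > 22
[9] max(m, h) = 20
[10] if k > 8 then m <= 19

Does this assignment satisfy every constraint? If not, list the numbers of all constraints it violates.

[1] h - j = 6 - 14 = -8 — holds.
[2] |6 - 18| = 12; 12 ≤ 14 — holds.
[3] n = 5, and 5 ≠ 8 — holds.
[4] gcd(6, 14) = 2 — holds.
[5] n = 5 lies in [4, 5] — holds.
[6] g = 15 is outside [8, 14] — does not hold.
[7] h^2 + k^2 = 6^2 + 9^2 = 36 + 81 = 117, not 118 — does not hold.
[8] f + h = 18 + 6 = 24; 24 > 22 — holds.
[9] max(20, 6) = 20 — holds.
[10] k = 9 > 8, so we need m ≤ 19; but m = 20 > 19 — does not hold.

Violated: 6, 7, 10.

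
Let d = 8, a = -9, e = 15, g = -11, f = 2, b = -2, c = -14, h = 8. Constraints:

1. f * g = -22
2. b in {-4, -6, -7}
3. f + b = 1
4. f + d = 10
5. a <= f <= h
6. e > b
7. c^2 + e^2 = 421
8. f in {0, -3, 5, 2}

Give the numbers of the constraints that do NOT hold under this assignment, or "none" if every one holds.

Constraints 2, 3 are violated.

1. f * g = 2 * (-11) = -22  true
2. b = -2 is not in {-4, -6, -7}  false
3. f + b = 2 + (-2) = 0, not 1  false
4. f + d = 2 + 8 = 10  true
5. values -9 <= 2 <= 8  true
6. e = 15, b = -2; 15 > -2  true
7. c^2 + e^2 = (-14)^2 + 15^2 = 196 + 225 = 421  true
8. f = 2 is in {0, -3, 5, 2}  true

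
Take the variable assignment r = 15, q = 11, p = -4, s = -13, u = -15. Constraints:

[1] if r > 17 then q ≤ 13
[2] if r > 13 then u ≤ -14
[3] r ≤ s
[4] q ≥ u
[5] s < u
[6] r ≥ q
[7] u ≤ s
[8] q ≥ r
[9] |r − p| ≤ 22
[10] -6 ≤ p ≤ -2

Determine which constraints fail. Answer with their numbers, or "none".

[1] r = 15, not > 17; antecedent false, conditional vacuously true  yes
[2] r = 15 > 13, so we need u ≤ -14; u = -15 ≤ -14  yes
[3] r = 15, s = -13; 15 > -13 (want ≤)  no
[4] q = 11, u = -15; 11 ≥ -15  yes
[5] s = -13, u = -15; -13 ≥ -15 (want <)  no
[6] r = 15, q = 11; 15 ≥ 11  yes
[7] u = -15, s = -13; -15 ≤ -13  yes
[8] q = 11, r = 15; 11 < 15 (want ≥)  no
[9] |15 − (-4)| = 19; 19 ≤ 22  yes
[10] p = -4 lies in [-6, -2]  yes

Constraints 3, 5, and 8 are violated.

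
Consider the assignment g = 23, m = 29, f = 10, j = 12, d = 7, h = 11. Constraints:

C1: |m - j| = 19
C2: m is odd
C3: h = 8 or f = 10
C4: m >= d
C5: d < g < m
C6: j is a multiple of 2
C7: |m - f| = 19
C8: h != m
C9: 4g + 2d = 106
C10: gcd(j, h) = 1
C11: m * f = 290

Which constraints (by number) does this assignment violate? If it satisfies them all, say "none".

The assignment fails constraint 1.

C1: |29 - 12| = 17, not 19  false
C2: m = 29 is odd  true
C3: h = 11 ≠ 8, but f = 10 = 10 (second disjunct)  true
C4: m = 29, d = 7; 29 ≥ 7  true
C5: values 7 < 23 < 29  true
C6: 12 / 2 = 6, so 2 divides 12  true
C7: |29 - 10| = 19  true
C8: h = 11, m = 29; distinct  true
C9: 4g + 2d = 4(23) + 2(7) = 106  true
C10: gcd(12, 11) = 1  true
C11: m * f = 29 * 10 = 290  true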